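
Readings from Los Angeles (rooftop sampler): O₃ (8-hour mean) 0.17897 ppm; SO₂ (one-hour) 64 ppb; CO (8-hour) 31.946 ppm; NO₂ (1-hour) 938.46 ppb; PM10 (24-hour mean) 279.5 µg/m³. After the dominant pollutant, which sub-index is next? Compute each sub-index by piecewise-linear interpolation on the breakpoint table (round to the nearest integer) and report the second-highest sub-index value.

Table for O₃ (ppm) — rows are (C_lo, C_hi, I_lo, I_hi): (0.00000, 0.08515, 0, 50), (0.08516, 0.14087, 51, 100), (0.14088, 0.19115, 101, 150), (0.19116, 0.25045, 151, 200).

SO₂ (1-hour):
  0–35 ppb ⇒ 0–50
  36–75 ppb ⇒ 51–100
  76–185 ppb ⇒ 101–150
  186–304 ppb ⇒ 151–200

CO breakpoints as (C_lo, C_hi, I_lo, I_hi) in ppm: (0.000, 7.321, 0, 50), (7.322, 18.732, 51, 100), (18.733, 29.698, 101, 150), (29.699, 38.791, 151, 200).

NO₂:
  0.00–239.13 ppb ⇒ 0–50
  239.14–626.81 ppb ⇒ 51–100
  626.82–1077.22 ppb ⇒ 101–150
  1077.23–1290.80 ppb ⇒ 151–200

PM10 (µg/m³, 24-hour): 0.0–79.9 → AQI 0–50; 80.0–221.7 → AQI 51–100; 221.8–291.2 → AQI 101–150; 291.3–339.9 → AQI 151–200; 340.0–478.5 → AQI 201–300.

142

O₃: 0.17897 ∈ [0.14088, 0.19115] ↔ index [101, 150].
101 + (0.17897−0.14088)·(150−101)/(0.19115−0.14088) = 101 + 0.03809·49/0.05027 ≈ 138.13, so AQI = 138.
SO₂: 64 lies in 36–75, so I_lo=51, I_hi=100, C_lo=36, C_hi=75.
(100−51)/(75−36) × (64−36) + 51 = 49/39 × 28 + 51 ≈ 86.18 → 86.
CO 31.946: bracket 29.699–38.791 → index 151–200; slope 49/9.092, offset 2.247.
AQI = 151 + 49/9.092·2.247 ≈ 163.11 ⇒ 163.
NO₂: 938.46 lies in 626.82–1077.22, so I_lo=101, I_hi=150, C_lo=626.82, C_hi=1077.22.
(150−101)/(1077.22−626.82) × (938.46−626.82) + 101 = 49/450.40 × 311.64 + 101 ≈ 134.90 → 135.
PM10 279.5: bracket 221.8–291.2 → index 101–150; slope 49/69.4, offset 57.7.
AQI = 101 + 49/69.4·57.7 ≈ 141.74 ⇒ 142.
Sub-indices: O₃→138, SO₂→86, CO→163, NO₂→135, PM10→142. Ranked high→low: 163, 142, 138, 135, 86. Second-highest sub-index = 142.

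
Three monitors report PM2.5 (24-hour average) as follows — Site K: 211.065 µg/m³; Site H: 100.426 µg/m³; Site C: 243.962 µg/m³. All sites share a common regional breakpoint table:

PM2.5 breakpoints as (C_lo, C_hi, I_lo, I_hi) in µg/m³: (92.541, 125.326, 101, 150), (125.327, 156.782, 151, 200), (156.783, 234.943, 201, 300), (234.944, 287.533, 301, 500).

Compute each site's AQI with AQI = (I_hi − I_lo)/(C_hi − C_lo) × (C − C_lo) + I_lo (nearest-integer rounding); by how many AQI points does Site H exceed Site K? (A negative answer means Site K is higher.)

Site K: 211.065 ∈ [156.783, 234.943] ↔ index [201, 300].
201 + (211.065−156.783)·(300−201)/(234.943−156.783) = 201 + 54.282·99/78.160 ≈ 269.76, so AQI = 270.
Site H: row 92.541–125.326 (AQI 101–150). (150−101)·(100.426−92.541)/(125.326−92.541) + 101 = 49·7.885/32.785 + 101 ≈ 112.78 → 113.
Site C: 243.962 ∈ [234.944, 287.533] ↔ index [301, 500].
301 + (243.962−234.944)·(500−301)/(287.533−234.944) = 301 + 9.018·199/52.589 ≈ 335.12, so AQI = 335.
AQIs: Site K=270, Site H=113, Site C=335. Site H (113) − Site K (270) = -157.

-157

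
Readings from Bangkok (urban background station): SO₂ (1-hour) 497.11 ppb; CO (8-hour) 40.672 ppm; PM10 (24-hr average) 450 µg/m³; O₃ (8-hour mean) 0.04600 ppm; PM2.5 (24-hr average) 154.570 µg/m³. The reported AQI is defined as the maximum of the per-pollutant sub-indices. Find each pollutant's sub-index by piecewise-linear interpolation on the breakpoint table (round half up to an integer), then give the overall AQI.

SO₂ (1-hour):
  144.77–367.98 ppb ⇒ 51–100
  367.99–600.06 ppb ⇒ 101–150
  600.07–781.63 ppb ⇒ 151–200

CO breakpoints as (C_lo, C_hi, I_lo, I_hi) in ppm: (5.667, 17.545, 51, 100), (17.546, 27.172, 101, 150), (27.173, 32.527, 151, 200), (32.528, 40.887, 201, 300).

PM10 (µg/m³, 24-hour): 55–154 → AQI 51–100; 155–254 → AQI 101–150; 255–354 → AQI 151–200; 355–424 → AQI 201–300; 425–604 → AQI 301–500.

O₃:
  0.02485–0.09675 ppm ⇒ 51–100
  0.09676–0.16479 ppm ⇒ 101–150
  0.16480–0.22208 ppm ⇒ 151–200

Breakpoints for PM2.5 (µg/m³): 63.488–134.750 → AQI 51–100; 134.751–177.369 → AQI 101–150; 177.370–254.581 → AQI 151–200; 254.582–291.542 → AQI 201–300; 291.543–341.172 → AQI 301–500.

329

SO₂: row 367.99–600.06 (AQI 101–150). (150−101)·(497.11−367.99)/(600.06−367.99) + 101 = 49·129.12/232.07 + 101 ≈ 128.26 → 128.
CO: 40.672 lies in 32.528–40.887, so I_lo=201, I_hi=300, C_lo=32.528, C_hi=40.887.
(300−201)/(40.887−32.528) × (40.672−32.528) + 201 = 99/8.359 × 8.144 + 201 ≈ 297.45 → 297.
PM10: row 425–604 (AQI 301–500). (500−301)·(450−425)/(604−425) + 301 = 199·25/179 + 301 ≈ 328.79 → 329.
O₃: 0.04600 lies in 0.02485–0.09675, so I_lo=51, I_hi=100, C_lo=0.02485, C_hi=0.09675.
(100−51)/(0.09675−0.02485) × (0.04600−0.02485) + 51 = 49/0.07190 × 0.02115 + 51 ≈ 65.41 → 65.
PM2.5: 154.570 lies in 134.751–177.369, so I_lo=101, I_hi=150, C_lo=134.751, C_hi=177.369.
(150−101)/(177.369−134.751) × (154.570−134.751) + 101 = 49/42.618 × 19.819 + 101 ≈ 123.79 → 124.
Sub-indices: SO₂→128, CO→297, PM10→329, O₃→65, PM2.5→124. Overall AQI = max = 329; dominant pollutant is PM10.
AQI 329: Hazardous.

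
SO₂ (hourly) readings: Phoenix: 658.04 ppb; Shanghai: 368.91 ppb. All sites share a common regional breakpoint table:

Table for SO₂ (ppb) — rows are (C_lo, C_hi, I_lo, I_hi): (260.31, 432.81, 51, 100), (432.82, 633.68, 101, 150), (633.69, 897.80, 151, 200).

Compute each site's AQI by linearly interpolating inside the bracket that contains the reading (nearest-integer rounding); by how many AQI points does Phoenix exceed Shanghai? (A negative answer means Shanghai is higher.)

74

Phoenix: 658.04 ∈ [633.69, 897.80] ↔ index [151, 200].
151 + (658.04−633.69)·(200−151)/(897.80−633.69) = 151 + 24.35·49/264.11 ≈ 155.52, so AQI = 156.
Shanghai: 368.91 lies in 260.31–432.81, so I_lo=51, I_hi=100, C_lo=260.31, C_hi=432.81.
(100−51)/(432.81−260.31) × (368.91−260.31) + 51 = 49/172.50 × 108.60 + 51 ≈ 81.85 → 82.
AQIs: Phoenix=156, Shanghai=82. Phoenix (156) − Shanghai (82) = 74.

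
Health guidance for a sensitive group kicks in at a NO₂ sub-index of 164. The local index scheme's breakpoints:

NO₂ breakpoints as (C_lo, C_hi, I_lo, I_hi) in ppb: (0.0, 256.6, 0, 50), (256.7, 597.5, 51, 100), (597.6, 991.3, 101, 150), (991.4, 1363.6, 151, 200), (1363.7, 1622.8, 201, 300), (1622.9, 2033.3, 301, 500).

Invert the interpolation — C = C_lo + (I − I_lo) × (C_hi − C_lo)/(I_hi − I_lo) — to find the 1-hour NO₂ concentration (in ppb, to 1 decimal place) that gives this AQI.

1090.1

AQI 164 lies in the 151–200 band, which corresponds to 991.4–1363.6 ppb.
C = 991.4 + (164−151)×(1363.6−991.4)/(200−151) = 991.4 + 13×372.2/49 ≈ 1090.147 ppb → 1090.1 ppb to 1 dp.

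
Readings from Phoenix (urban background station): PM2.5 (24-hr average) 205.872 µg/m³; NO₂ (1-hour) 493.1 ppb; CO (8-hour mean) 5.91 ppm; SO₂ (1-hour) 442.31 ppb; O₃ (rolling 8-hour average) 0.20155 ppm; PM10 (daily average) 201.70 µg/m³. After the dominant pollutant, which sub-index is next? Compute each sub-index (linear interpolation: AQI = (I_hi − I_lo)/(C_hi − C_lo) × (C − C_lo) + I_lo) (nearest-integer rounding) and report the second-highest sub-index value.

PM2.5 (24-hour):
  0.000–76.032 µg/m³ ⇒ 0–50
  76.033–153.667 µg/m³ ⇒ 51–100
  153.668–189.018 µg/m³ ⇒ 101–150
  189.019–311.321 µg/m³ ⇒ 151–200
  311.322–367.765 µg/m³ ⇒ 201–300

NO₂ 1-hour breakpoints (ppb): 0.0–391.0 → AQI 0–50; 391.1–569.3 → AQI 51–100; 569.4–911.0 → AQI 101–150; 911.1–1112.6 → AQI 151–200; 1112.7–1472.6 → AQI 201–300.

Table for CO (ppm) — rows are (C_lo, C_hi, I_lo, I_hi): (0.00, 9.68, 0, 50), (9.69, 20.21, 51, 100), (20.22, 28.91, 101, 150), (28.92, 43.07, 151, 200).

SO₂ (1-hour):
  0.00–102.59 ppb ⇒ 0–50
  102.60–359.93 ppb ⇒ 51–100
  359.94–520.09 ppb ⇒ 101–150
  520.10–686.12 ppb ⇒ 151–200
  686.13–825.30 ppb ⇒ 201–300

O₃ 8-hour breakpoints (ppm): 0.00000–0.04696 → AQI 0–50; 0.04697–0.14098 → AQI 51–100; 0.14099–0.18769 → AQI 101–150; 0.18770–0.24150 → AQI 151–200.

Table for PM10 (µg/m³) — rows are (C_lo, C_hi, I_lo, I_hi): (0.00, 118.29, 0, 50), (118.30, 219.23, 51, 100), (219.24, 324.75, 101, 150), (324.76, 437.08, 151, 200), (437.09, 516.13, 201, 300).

PM2.5: 205.872 lies in 189.019–311.321, so I_lo=151, I_hi=200, C_lo=189.019, C_hi=311.321.
(200−151)/(311.321−189.019) × (205.872−189.019) + 151 = 49/122.302 × 16.853 + 151 ≈ 157.75 → 158.
NO₂: row 391.1–569.3 (AQI 51–100). (100−51)·(493.1−391.1)/(569.3−391.1) + 51 = 49·102.0/178.2 + 51 ≈ 79.05 → 79.
CO: 5.91 lies in 0.00–9.68, so I_lo=0, I_hi=50, C_lo=0.00, C_hi=9.68.
(50−0)/(9.68−0.00) × (5.91−0.00) + 0 = 50/9.68 × 5.91 + 0 ≈ 30.53 → 31.
SO₂ 442.31: bracket 359.94–520.09 → index 101–150; slope 49/160.15, offset 82.37.
AQI = 101 + 49/160.15·82.37 ≈ 126.20 ⇒ 126.
O₃: row 0.18770–0.24150 (AQI 151–200). (200−151)·(0.20155−0.18770)/(0.24150−0.18770) + 151 = 49·0.01385/0.05380 + 151 ≈ 163.61 → 164.
PM10: row 118.30–219.23 (AQI 51–100). (100−51)·(201.70−118.30)/(219.23−118.30) + 51 = 49·83.40/100.93 + 51 ≈ 91.49 → 91.
Sub-indices: PM2.5→158, NO₂→79, CO→31, SO₂→126, O₃→164, PM10→91. Ranked high→low: 164, 158, 126, 91, 79, 31. Second-highest sub-index = 158.

158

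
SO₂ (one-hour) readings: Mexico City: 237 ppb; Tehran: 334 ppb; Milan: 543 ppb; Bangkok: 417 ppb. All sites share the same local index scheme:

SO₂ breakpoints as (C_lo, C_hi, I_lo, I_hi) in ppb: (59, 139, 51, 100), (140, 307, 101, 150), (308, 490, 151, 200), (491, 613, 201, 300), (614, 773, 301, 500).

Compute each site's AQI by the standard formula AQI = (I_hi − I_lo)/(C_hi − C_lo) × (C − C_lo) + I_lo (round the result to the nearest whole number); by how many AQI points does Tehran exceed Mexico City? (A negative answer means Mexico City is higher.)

Mexico City 237: bracket 140–307 → index 101–150; slope 49/167, offset 97.
AQI = 101 + 49/167·97 ≈ 129.46 ⇒ 129.
Tehran: 334 lies in 308–490, so I_lo=151, I_hi=200, C_lo=308, C_hi=490.
(200−151)/(490−308) × (334−308) + 151 = 49/182 × 26 + 151 ≈ 158.00 → 158.
Milan: row 491–613 (AQI 201–300). (300−201)·(543−491)/(613−491) + 201 = 99·52/122 + 201 ≈ 243.20 → 243.
Bangkok 417: bracket 308–490 → index 151–200; slope 49/182, offset 109.
AQI = 151 + 49/182·109 ≈ 180.35 ⇒ 180.
AQIs: Mexico City=129, Tehran=158, Milan=243, Bangkok=180. Tehran (158) − Mexico City (129) = 29.

29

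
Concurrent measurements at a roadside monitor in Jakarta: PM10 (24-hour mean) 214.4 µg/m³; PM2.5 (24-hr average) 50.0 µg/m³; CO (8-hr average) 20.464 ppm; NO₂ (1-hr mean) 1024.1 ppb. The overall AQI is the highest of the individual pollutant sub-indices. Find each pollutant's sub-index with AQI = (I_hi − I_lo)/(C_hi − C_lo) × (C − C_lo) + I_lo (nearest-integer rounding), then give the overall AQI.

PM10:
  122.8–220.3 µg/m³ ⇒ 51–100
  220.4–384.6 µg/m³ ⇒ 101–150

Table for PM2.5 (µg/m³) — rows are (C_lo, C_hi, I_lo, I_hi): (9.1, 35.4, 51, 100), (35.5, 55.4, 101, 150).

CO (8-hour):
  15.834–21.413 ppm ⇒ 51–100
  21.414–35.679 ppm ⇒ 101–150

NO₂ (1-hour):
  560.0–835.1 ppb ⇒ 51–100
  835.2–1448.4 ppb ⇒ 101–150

137

PM10 214.4: bracket 122.8–220.3 → index 51–100; slope 49/97.5, offset 91.6.
AQI = 51 + 49/97.5·91.6 ≈ 97.03 ⇒ 97.
PM2.5: row 35.5–55.4 (AQI 101–150). (150−101)·(50.0−35.5)/(55.4−35.5) + 101 = 49·14.5/19.9 + 101 ≈ 136.70 → 137.
CO: 20.464 ∈ [15.834, 21.413] ↔ index [51, 100].
51 + (20.464−15.834)·(100−51)/(21.413−15.834) = 51 + 4.630·49/5.579 ≈ 91.66, so AQI = 92.
NO₂ 1024.1: bracket 835.2–1448.4 → index 101–150; slope 49/613.2, offset 188.9.
AQI = 101 + 49/613.2·188.9 ≈ 116.09 ⇒ 116.
Sub-indices: PM10→97, PM2.5→137, CO→92, NO₂→116. Overall AQI = max = 137; dominant pollutant is PM2.5.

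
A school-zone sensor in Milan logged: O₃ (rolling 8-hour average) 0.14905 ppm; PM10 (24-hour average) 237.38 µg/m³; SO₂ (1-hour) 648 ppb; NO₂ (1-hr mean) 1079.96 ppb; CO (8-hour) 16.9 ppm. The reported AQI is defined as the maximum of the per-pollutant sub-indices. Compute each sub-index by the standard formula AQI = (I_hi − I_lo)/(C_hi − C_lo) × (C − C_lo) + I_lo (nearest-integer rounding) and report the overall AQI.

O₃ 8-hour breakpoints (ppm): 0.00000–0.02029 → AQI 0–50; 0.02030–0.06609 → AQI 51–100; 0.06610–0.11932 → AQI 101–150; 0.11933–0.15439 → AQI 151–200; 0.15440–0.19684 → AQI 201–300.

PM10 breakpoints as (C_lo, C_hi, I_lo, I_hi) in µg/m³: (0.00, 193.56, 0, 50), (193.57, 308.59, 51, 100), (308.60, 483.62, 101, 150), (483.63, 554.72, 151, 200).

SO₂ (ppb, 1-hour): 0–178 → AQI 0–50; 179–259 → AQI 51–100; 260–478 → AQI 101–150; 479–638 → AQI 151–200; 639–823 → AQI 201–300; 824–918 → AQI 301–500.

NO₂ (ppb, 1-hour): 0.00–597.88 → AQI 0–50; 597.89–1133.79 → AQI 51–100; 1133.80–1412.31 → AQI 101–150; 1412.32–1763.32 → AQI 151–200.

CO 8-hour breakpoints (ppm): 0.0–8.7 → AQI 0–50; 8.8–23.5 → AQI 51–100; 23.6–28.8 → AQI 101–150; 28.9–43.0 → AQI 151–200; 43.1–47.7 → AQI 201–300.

O₃: 0.14905 ∈ [0.11933, 0.15439] ↔ index [151, 200].
151 + (0.14905−0.11933)·(200−151)/(0.15439−0.11933) = 151 + 0.02972·49/0.03506 ≈ 192.54, so AQI = 193.
PM10 237.38: bracket 193.57–308.59 → index 51–100; slope 49/115.02, offset 43.81.
AQI = 51 + 49/115.02·43.81 ≈ 69.66 ⇒ 70.
SO₂: 648 ∈ [639, 823] ↔ index [201, 300].
201 + (648−639)·(300−201)/(823−639) = 201 + 9·99/184 ≈ 205.84, so AQI = 206.
NO₂: 1079.96 lies in 597.89–1133.79, so I_lo=51, I_hi=100, C_lo=597.89, C_hi=1133.79.
(100−51)/(1133.79−597.89) × (1079.96−597.89) + 51 = 49/535.90 × 482.07 + 51 ≈ 95.08 → 95.
CO: row 8.8–23.5 (AQI 51–100). (100−51)·(16.9−8.8)/(23.5−8.8) + 51 = 49·8.1/14.7 + 51 ≈ 78.00 → 78.
Sub-indices: O₃→193, PM10→70, SO₂→206, NO₂→95, CO→78. Overall AQI = max = 206; dominant pollutant is SO₂.
AQI 206: Very Unhealthy.

206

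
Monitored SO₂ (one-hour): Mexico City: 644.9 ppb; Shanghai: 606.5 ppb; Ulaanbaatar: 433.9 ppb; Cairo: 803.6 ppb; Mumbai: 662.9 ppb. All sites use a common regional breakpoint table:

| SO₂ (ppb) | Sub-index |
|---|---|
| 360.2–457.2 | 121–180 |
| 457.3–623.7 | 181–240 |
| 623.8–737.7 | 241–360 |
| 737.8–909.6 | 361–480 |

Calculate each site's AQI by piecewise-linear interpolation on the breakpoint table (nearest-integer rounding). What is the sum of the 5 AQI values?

1352

Mexico City: row 623.8–737.7 (AQI 241–360). (360−241)·(644.9−623.8)/(737.7−623.8) + 241 = 119·21.1/113.9 + 241 ≈ 263.04 → 263.
Shanghai 606.5: bracket 457.3–623.7 → index 181–240; slope 59/166.4, offset 149.2.
AQI = 181 + 59/166.4·149.2 ≈ 233.90 ⇒ 234.
Ulaanbaatar: 433.9 ∈ [360.2, 457.2] ↔ index [121, 180].
121 + (433.9−360.2)·(180−121)/(457.2−360.2) = 121 + 73.7·59/97.0 ≈ 165.83, so AQI = 166.
Cairo: 803.6 lies in 737.8–909.6, so I_lo=361, I_hi=480, C_lo=737.8, C_hi=909.6.
(480−361)/(909.6−737.8) × (803.6−737.8) + 361 = 119/171.8 × 65.8 + 361 ≈ 406.58 → 407.
Mumbai: 662.9 lies in 623.8–737.7, so I_lo=241, I_hi=360, C_lo=623.8, C_hi=737.7.
(360−241)/(737.7−623.8) × (662.9−623.8) + 241 = 119/113.9 × 39.1 + 241 ≈ 281.85 → 282.
AQIs: Mexico City=263, Shanghai=234, Ulaanbaatar=166, Cairo=407, Mumbai=282. Sum = 263 + 234 + 166 + 407 + 282 = 1352.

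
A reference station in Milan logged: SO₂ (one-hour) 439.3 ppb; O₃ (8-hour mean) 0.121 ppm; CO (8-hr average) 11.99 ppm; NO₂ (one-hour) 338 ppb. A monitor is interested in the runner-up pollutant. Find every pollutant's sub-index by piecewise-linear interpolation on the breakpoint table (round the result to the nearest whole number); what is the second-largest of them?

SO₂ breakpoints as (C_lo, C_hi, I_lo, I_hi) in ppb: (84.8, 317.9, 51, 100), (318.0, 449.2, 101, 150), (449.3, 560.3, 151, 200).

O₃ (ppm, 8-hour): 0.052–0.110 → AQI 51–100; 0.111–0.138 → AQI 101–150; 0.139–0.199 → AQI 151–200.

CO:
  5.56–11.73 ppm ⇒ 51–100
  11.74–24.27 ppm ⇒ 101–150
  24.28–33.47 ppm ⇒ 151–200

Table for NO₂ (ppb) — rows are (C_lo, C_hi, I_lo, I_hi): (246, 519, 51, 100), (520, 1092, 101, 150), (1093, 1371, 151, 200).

SO₂ 439.3: bracket 318.0–449.2 → index 101–150; slope 49/131.2, offset 121.3.
AQI = 101 + 49/131.2·121.3 ≈ 146.30 ⇒ 146.
O₃: 0.121 lies in 0.111–0.138, so I_lo=101, I_hi=150, C_lo=0.111, C_hi=0.138.
(150−101)/(0.138−0.111) × (0.121−0.111) + 101 = 49/0.027 × 0.010 + 101 ≈ 119.15 → 119.
CO: row 11.74–24.27 (AQI 101–150). (150−101)·(11.99−11.74)/(24.27−11.74) + 101 = 49·0.25/12.53 + 101 ≈ 101.98 → 102.
NO₂: row 246–519 (AQI 51–100). (100−51)·(338−246)/(519−246) + 51 = 49·92/273 + 51 ≈ 67.51 → 68.
Sub-indices: SO₂→146, O₃→119, CO→102, NO₂→68. Ranked high→low: 146, 119, 102, 68. Second-highest sub-index = 119.

119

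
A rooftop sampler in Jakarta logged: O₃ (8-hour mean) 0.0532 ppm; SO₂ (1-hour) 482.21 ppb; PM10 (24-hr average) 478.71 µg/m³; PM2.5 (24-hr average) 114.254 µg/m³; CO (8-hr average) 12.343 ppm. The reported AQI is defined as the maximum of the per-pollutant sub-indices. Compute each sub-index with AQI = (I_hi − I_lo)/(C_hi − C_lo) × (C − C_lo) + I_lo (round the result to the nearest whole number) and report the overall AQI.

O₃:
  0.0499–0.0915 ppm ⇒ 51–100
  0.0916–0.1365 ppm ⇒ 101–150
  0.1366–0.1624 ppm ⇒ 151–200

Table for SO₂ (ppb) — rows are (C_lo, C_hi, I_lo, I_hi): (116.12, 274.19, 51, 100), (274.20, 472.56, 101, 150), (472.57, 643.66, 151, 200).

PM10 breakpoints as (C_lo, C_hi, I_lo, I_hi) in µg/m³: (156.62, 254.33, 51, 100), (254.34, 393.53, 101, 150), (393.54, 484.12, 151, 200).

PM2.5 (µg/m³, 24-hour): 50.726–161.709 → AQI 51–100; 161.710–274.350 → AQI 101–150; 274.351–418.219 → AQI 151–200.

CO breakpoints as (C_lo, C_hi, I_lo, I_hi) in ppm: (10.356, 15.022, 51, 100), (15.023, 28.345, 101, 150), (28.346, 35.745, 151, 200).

O₃: 0.0532 lies in 0.0499–0.0915, so I_lo=51, I_hi=100, C_lo=0.0499, C_hi=0.0915.
(100−51)/(0.0915−0.0499) × (0.0532−0.0499) + 51 = 49/0.0416 × 0.0033 + 51 ≈ 54.89 → 55.
SO₂ 482.21: bracket 472.57–643.66 → index 151–200; slope 49/171.09, offset 9.64.
AQI = 151 + 49/171.09·9.64 ≈ 153.76 ⇒ 154.
PM10 478.71: bracket 393.54–484.12 → index 151–200; slope 49/90.58, offset 85.17.
AQI = 151 + 49/90.58·85.17 ≈ 197.07 ⇒ 197.
PM2.5: 114.254 ∈ [50.726, 161.709] ↔ index [51, 100].
51 + (114.254−50.726)·(100−51)/(161.709−50.726) = 51 + 63.528·49/110.983 ≈ 79.05, so AQI = 79.
CO: 12.343 lies in 10.356–15.022, so I_lo=51, I_hi=100, C_lo=10.356, C_hi=15.022.
(100−51)/(15.022−10.356) × (12.343−10.356) + 51 = 49/4.666 × 1.987 + 51 ≈ 71.87 → 72.
Sub-indices: O₃→55, SO₂→154, PM10→197, PM2.5→79, CO→72. Overall AQI = max = 197; dominant pollutant is PM10.

197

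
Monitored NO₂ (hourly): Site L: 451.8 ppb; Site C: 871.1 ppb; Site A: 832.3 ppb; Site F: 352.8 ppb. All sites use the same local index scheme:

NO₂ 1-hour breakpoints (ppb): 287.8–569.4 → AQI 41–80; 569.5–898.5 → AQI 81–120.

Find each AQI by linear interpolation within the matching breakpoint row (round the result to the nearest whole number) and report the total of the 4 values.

343

Site L: row 287.8–569.4 (AQI 41–80). (80−41)·(451.8−287.8)/(569.4−287.8) + 41 = 39·164.0/281.6 + 41 ≈ 63.71 → 64.
Site C 871.1: bracket 569.5–898.5 → index 81–120; slope 39/329.0, offset 301.6.
AQI = 81 + 39/329.0·301.6 ≈ 116.75 ⇒ 117.
Site A 832.3: bracket 569.5–898.5 → index 81–120; slope 39/329.0, offset 262.8.
AQI = 81 + 39/329.0·262.8 ≈ 112.15 ⇒ 112.
Site F: 352.8 ∈ [287.8, 569.4] ↔ index [41, 80].
41 + (352.8−287.8)·(80−41)/(569.4−287.8) = 41 + 65.0·39/281.6 ≈ 50.00, so AQI = 50.
AQIs: Site L=64, Site C=117, Site A=112, Site F=50. Sum = 64 + 117 + 112 + 50 = 343.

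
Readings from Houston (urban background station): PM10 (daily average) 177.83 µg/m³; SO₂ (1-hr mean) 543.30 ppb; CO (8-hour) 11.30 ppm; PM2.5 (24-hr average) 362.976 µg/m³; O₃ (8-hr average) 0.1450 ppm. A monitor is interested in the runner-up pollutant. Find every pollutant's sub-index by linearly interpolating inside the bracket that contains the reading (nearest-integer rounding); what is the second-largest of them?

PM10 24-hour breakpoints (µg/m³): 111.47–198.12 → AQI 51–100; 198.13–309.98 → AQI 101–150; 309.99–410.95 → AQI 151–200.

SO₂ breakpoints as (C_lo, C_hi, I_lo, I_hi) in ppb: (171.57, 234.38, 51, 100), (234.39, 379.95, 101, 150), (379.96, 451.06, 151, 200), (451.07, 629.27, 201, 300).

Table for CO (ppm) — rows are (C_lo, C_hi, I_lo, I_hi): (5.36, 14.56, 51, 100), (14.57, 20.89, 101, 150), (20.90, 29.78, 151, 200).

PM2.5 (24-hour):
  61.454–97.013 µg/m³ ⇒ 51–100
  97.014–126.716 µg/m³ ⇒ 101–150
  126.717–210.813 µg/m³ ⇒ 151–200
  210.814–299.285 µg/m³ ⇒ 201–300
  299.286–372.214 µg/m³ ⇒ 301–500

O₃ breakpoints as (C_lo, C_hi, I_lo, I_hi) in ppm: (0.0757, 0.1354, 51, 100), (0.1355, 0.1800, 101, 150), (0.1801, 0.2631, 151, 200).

PM10: 177.83 ∈ [111.47, 198.12] ↔ index [51, 100].
51 + (177.83−111.47)·(100−51)/(198.12−111.47) = 51 + 66.36·49/86.65 ≈ 88.53, so AQI = 89.
SO₂: 543.30 ∈ [451.07, 629.27] ↔ index [201, 300].
201 + (543.30−451.07)·(300−201)/(629.27−451.07) = 201 + 92.23·99/178.20 ≈ 252.24, so AQI = 252.
CO: 11.30 ∈ [5.36, 14.56] ↔ index [51, 100].
51 + (11.30−5.36)·(100−51)/(14.56−5.36) = 51 + 5.94·49/9.20 ≈ 82.64, so AQI = 83.
PM2.5: 362.976 ∈ [299.286, 372.214] ↔ index [301, 500].
301 + (362.976−299.286)·(500−301)/(372.214−299.286) = 301 + 63.690·199/72.928 ≈ 474.79, so AQI = 475.
O₃: 0.1450 ∈ [0.1355, 0.1800] ↔ index [101, 150].
101 + (0.1450−0.1355)·(150−101)/(0.1800−0.1355) = 101 + 0.0095·49/0.0445 ≈ 111.46, so AQI = 111.
Sub-indices: PM10→89, SO₂→252, CO→83, PM2.5→475, O₃→111. Ranked high→low: 475, 252, 111, 89, 83. Second-highest sub-index = 252.

252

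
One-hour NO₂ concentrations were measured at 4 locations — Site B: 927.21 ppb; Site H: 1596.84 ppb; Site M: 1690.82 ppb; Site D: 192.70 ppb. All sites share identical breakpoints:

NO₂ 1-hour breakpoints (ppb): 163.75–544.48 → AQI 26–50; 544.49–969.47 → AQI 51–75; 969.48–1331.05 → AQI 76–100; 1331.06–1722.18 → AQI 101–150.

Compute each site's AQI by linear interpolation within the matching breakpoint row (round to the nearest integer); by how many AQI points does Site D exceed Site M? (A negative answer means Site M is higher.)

Site B: row 544.49–969.47 (AQI 51–75). (75−51)·(927.21−544.49)/(969.47−544.49) + 51 = 24·382.72/424.98 + 51 ≈ 72.61 → 73.
Site H 1596.84: bracket 1331.06–1722.18 → index 101–150; slope 49/391.12, offset 265.78.
AQI = 101 + 49/391.12·265.78 ≈ 134.30 ⇒ 134.
Site M: 1690.82 ∈ [1331.06, 1722.18] ↔ index [101, 150].
101 + (1690.82−1331.06)·(150−101)/(1722.18−1331.06) = 101 + 359.76·49/391.12 ≈ 146.07, so AQI = 146.
Site D: row 163.75–544.48 (AQI 26–50). (50−26)·(192.70−163.75)/(544.48−163.75) + 26 = 24·28.95/380.73 + 26 ≈ 27.82 → 28.
AQIs: Site B=73, Site H=134, Site M=146, Site D=28. Site D (28) − Site M (146) = -118.

-118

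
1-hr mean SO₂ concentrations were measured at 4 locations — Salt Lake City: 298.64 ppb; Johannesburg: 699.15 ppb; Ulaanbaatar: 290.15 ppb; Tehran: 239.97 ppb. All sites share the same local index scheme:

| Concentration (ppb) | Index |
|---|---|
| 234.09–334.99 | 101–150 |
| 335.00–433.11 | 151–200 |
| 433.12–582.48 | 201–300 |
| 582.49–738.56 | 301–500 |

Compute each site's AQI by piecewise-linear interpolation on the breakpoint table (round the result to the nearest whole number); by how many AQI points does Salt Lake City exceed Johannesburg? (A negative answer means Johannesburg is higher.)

Salt Lake City: 298.64 ∈ [234.09, 334.99] ↔ index [101, 150].
101 + (298.64−234.09)·(150−101)/(334.99−234.09) = 101 + 64.55·49/100.90 ≈ 132.35, so AQI = 132.
Johannesburg: row 582.49–738.56 (AQI 301–500). (500−301)·(699.15−582.49)/(738.56−582.49) + 301 = 199·116.66/156.07 + 301 ≈ 449.75 → 450.
Ulaanbaatar: row 234.09–334.99 (AQI 101–150). (150−101)·(290.15−234.09)/(334.99−234.09) + 101 = 49·56.06/100.90 + 101 ≈ 128.22 → 128.
Tehran 239.97: bracket 234.09–334.99 → index 101–150; slope 49/100.90, offset 5.88.
AQI = 101 + 49/100.90·5.88 ≈ 103.86 ⇒ 104.
AQIs: Salt Lake City=132, Johannesburg=450, Ulaanbaatar=128, Tehran=104. Salt Lake City (132) − Johannesburg (450) = -318.

-318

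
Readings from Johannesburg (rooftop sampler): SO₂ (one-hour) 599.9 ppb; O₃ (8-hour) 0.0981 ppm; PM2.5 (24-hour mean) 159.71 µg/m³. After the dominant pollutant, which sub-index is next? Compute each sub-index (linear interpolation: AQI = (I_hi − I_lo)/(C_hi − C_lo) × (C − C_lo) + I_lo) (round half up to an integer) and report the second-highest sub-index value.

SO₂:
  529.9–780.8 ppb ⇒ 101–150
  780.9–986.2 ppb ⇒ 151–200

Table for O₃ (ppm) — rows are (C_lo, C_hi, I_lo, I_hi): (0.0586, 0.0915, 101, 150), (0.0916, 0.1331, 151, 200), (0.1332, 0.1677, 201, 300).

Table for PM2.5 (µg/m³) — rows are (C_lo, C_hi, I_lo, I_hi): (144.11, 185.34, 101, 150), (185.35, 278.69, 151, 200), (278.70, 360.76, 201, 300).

120

SO₂ 599.9: bracket 529.9–780.8 → index 101–150; slope 49/250.9, offset 70.0.
AQI = 101 + 49/250.9·70.0 ≈ 114.67 ⇒ 115.
O₃ 0.0981: bracket 0.0916–0.1331 → index 151–200; slope 49/0.0415, offset 0.0065.
AQI = 151 + 49/0.0415·0.0065 ≈ 158.67 ⇒ 159.
PM2.5: 159.71 ∈ [144.11, 185.34] ↔ index [101, 150].
101 + (159.71−144.11)·(150−101)/(185.34−144.11) = 101 + 15.60·49/41.23 ≈ 119.54, so AQI = 120.
Sub-indices: SO₂→115, O₃→159, PM2.5→120. Ranked high→low: 159, 120, 115. Second-highest sub-index = 120.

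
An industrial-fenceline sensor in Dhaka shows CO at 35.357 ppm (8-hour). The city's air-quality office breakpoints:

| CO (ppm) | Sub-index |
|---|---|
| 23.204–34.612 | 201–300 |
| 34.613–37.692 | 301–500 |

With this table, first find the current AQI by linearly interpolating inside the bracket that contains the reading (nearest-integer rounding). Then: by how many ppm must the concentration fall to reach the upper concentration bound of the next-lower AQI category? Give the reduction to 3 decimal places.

0.745

CO: 35.357 ∈ [34.613, 37.692] ↔ index [301, 500].
301 + (35.357−34.613)·(500−301)/(37.692−34.613) = 301 + 0.744·199/3.079 ≈ 349.09, so AQI = 349.
Current AQI 349 is in the Hazardous range (301–500). The next-lower category tops out at AQI 300, whose upper concentration bound is 34.612 ppm.
Reduction needed = 35.357 − 34.612 = 0.745 ppm.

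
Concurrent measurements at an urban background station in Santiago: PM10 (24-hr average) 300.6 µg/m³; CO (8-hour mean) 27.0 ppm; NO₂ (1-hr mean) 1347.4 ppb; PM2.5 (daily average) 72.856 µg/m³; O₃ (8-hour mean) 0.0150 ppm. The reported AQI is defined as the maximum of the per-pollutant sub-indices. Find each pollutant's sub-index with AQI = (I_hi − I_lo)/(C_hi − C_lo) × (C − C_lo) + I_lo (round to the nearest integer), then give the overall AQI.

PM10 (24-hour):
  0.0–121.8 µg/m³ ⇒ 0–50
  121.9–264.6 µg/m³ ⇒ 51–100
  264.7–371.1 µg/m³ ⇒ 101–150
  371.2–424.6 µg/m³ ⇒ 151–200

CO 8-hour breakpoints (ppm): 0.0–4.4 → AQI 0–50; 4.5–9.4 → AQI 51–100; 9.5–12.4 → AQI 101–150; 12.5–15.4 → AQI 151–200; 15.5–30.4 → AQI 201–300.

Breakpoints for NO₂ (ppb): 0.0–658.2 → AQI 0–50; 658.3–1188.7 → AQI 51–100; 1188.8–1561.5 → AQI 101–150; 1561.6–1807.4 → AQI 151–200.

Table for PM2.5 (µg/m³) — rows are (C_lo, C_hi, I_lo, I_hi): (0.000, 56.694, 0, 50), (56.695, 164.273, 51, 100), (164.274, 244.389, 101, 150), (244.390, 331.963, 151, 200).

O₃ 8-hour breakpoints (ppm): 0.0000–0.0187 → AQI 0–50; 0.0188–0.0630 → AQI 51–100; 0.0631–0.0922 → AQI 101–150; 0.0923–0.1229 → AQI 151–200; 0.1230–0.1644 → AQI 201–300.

PM10: row 264.7–371.1 (AQI 101–150). (150−101)·(300.6−264.7)/(371.1−264.7) + 101 = 49·35.9/106.4 + 101 ≈ 117.53 → 118.
CO: 27.0 lies in 15.5–30.4, so I_lo=201, I_hi=300, C_lo=15.5, C_hi=30.4.
(300−201)/(30.4−15.5) × (27.0−15.5) + 201 = 99/14.9 × 11.5 + 201 ≈ 277.41 → 277.
NO₂ 1347.4: bracket 1188.8–1561.5 → index 101–150; slope 49/372.7, offset 158.6.
AQI = 101 + 49/372.7·158.6 ≈ 121.85 ⇒ 122.
PM2.5: row 56.695–164.273 (AQI 51–100). (100−51)·(72.856−56.695)/(164.273−56.695) + 51 = 49·16.161/107.578 + 51 ≈ 58.36 → 58.
O₃: 0.0150 ∈ [0.0000, 0.0187] ↔ index [0, 50].
0 + (0.0150−0.0000)·(50−0)/(0.0187−0.0000) = 0 + 0.0150·50/0.0187 ≈ 40.11, so AQI = 40.
Sub-indices: PM10→118, CO→277, NO₂→122, PM2.5→58, O₃→40. Overall AQI = max = 277; dominant pollutant is CO.
AQI 277: Very Unhealthy.

277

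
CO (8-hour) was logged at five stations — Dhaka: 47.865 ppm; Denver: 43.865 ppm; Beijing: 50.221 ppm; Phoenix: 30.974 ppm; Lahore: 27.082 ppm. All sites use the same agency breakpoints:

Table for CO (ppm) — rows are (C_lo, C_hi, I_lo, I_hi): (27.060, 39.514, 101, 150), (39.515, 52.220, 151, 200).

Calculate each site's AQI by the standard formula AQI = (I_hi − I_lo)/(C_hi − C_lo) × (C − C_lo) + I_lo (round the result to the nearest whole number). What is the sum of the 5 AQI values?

Dhaka: row 39.515–52.220 (AQI 151–200). (200−151)·(47.865−39.515)/(52.220−39.515) + 151 = 49·8.350/12.705 + 151 ≈ 183.20 → 183.
Denver: row 39.515–52.220 (AQI 151–200). (200−151)·(43.865−39.515)/(52.220−39.515) + 151 = 49·4.350/12.705 + 151 ≈ 167.78 → 168.
Beijing: 50.221 lies in 39.515–52.220, so I_lo=151, I_hi=200, C_lo=39.515, C_hi=52.220.
(200−151)/(52.220−39.515) × (50.221−39.515) + 151 = 49/12.705 × 10.706 + 151 ≈ 192.29 → 192.
Phoenix: 30.974 ∈ [27.060, 39.514] ↔ index [101, 150].
101 + (30.974−27.060)·(150−101)/(39.514−27.060) = 101 + 3.914·49/12.454 ≈ 116.40, so AQI = 116.
Lahore: 27.082 ∈ [27.060, 39.514] ↔ index [101, 150].
101 + (27.082−27.060)·(150−101)/(39.514−27.060) = 101 + 0.022·49/12.454 ≈ 101.09, so AQI = 101.
AQIs: Dhaka=183, Denver=168, Beijing=192, Phoenix=116, Lahore=101. Sum = 183 + 168 + 192 + 116 + 101 = 760.

760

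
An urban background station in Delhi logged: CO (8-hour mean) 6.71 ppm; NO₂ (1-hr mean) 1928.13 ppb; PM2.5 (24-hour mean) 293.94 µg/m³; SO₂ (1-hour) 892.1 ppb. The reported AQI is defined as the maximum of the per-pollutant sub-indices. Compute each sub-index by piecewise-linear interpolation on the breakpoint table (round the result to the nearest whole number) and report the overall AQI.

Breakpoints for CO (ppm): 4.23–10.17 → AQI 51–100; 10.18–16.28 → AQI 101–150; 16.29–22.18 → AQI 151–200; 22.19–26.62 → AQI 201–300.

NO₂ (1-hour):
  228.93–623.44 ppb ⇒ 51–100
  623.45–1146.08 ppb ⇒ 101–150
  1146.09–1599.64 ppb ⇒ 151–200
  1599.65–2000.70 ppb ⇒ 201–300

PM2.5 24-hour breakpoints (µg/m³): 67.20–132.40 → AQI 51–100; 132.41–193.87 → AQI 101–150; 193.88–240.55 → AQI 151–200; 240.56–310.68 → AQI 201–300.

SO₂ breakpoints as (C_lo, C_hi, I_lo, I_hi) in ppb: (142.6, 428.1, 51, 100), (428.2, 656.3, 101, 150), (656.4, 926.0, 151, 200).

CO 6.71: bracket 4.23–10.17 → index 51–100; slope 49/5.94, offset 2.48.
AQI = 51 + 49/5.94·2.48 ≈ 71.46 ⇒ 71.
NO₂: 1928.13 ∈ [1599.65, 2000.70] ↔ index [201, 300].
201 + (1928.13−1599.65)·(300−201)/(2000.70−1599.65) = 201 + 328.48·99/401.05 ≈ 282.09, so AQI = 282.
PM2.5: row 240.56–310.68 (AQI 201–300). (300−201)·(293.94−240.56)/(310.68−240.56) + 201 = 99·53.38/70.12 + 201 ≈ 276.37 → 276.
SO₂: 892.1 ∈ [656.4, 926.0] ↔ index [151, 200].
151 + (892.1−656.4)·(200−151)/(926.0−656.4) = 151 + 235.7·49/269.6 ≈ 193.84, so AQI = 194.
Sub-indices: CO→71, NO₂→282, PM2.5→276, SO₂→194. Overall AQI = max = 282; dominant pollutant is NO₂.

282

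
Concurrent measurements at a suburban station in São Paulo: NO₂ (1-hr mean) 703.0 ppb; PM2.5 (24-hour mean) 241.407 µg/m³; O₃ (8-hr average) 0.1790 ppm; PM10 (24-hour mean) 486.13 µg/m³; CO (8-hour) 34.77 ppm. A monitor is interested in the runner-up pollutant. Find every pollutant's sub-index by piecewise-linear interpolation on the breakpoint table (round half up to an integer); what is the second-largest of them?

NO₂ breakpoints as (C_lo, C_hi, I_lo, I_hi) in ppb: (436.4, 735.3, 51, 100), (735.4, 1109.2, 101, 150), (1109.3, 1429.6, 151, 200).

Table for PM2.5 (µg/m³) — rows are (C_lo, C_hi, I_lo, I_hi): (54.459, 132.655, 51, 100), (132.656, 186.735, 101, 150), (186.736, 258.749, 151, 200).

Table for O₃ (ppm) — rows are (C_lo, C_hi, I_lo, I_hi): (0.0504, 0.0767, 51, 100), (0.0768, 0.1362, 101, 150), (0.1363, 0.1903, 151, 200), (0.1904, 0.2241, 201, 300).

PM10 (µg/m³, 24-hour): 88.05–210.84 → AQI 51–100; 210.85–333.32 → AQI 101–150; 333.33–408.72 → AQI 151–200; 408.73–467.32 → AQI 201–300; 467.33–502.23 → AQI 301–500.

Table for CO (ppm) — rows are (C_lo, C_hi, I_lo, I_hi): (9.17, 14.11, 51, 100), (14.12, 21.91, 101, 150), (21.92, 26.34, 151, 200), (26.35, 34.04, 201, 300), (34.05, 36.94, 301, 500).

351

NO₂: 703.0 ∈ [436.4, 735.3] ↔ index [51, 100].
51 + (703.0−436.4)·(100−51)/(735.3−436.4) = 51 + 266.6·49/298.9 ≈ 94.70, so AQI = 95.
PM2.5: 241.407 lies in 186.736–258.749, so I_lo=151, I_hi=200, C_lo=186.736, C_hi=258.749.
(200−151)/(258.749−186.736) × (241.407−186.736) + 151 = 49/72.013 × 54.671 + 151 ≈ 188.20 → 188.
O₃: row 0.1363–0.1903 (AQI 151–200). (200−151)·(0.1790−0.1363)/(0.1903−0.1363) + 151 = 49·0.0427/0.0540 + 151 ≈ 189.75 → 190.
PM10: 486.13 ∈ [467.33, 502.23] ↔ index [301, 500].
301 + (486.13−467.33)·(500−301)/(502.23−467.33) = 301 + 18.80·199/34.90 ≈ 408.20, so AQI = 408.
CO 34.77: bracket 34.05–36.94 → index 301–500; slope 199/2.89, offset 0.72.
AQI = 301 + 199/2.89·0.72 ≈ 350.58 ⇒ 351.
Sub-indices: NO₂→95, PM2.5→188, O₃→190, PM10→408, CO→351. Ranked high→low: 408, 351, 190, 188, 95. Second-highest sub-index = 351.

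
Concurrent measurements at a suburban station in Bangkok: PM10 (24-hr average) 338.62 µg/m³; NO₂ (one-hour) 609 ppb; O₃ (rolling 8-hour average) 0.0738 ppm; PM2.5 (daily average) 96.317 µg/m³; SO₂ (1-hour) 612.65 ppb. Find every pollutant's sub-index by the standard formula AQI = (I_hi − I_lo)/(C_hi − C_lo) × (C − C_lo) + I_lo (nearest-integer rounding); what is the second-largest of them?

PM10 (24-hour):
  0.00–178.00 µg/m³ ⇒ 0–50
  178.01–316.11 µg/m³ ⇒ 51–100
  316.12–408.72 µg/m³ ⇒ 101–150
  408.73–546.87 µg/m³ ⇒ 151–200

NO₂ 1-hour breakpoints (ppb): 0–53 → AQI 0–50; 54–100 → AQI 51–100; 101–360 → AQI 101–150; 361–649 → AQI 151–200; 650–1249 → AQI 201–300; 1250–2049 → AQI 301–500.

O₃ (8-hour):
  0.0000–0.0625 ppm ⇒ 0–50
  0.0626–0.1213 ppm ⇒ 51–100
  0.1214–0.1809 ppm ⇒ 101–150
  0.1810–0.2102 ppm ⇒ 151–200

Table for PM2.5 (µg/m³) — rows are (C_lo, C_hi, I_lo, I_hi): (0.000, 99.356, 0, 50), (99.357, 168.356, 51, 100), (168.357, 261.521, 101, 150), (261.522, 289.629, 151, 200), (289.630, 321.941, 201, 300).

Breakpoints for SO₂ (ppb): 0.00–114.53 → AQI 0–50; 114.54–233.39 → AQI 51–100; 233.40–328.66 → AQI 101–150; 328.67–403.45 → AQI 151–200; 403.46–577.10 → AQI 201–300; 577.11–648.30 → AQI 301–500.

193

PM10: 338.62 ∈ [316.12, 408.72] ↔ index [101, 150].
101 + (338.62−316.12)·(150−101)/(408.72−316.12) = 101 + 22.50·49/92.60 ≈ 112.91, so AQI = 113.
NO₂: row 361–649 (AQI 151–200). (200−151)·(609−361)/(649−361) + 151 = 49·248/288 + 151 ≈ 193.19 → 193.
O₃: 0.0738 ∈ [0.0626, 0.1213] ↔ index [51, 100].
51 + (0.0738−0.0626)·(100−51)/(0.1213−0.0626) = 51 + 0.0112·49/0.0587 ≈ 60.35, so AQI = 60.
PM2.5 96.317: bracket 0.000–99.356 → index 0–50; slope 50/99.356, offset 96.317.
AQI = 0 + 50/99.356·96.317 ≈ 48.47 ⇒ 48.
SO₂ 612.65: bracket 577.11–648.30 → index 301–500; slope 199/71.19, offset 35.54.
AQI = 301 + 199/71.19·35.54 ≈ 400.35 ⇒ 400.
Sub-indices: PM10→113, NO₂→193, O₃→60, PM2.5→48, SO₂→400. Ranked high→low: 400, 193, 113, 60, 48. Second-highest sub-index = 193.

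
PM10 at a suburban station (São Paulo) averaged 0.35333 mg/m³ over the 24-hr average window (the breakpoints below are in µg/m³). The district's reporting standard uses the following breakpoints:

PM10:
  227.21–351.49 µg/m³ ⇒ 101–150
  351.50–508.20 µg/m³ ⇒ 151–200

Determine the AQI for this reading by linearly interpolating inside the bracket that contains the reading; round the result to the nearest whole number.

152

Convert: 0.35333 mg/m³ = 353.33 µg/m³.
PM10: 353.33 ∈ [351.50, 508.20] ↔ index [151, 200].
151 + (353.33−351.50)·(200−151)/(508.20−351.50) = 151 + 1.83·49/156.70 ≈ 151.57, so AQI = 152.
AQI 152 falls in the Unhealthy category.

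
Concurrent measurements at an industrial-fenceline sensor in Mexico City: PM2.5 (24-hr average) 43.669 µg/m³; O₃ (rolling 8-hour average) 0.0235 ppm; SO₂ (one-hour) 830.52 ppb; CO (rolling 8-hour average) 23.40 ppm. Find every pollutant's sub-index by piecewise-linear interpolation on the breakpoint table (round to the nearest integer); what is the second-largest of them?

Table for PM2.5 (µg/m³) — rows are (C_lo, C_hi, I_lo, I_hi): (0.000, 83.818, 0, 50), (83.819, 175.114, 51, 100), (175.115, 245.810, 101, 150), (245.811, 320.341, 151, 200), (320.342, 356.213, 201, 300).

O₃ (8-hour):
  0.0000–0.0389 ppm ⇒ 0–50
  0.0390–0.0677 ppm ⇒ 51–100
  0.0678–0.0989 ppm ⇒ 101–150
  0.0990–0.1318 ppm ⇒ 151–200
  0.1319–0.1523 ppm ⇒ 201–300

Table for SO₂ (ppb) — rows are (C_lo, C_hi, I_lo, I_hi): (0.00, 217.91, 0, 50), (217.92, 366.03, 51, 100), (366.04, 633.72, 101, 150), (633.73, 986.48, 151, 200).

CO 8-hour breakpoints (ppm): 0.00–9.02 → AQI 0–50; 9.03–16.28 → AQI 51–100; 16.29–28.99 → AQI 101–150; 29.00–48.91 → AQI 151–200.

PM2.5 43.669: bracket 0.000–83.818 → index 0–50; slope 50/83.818, offset 43.669.
AQI = 0 + 50/83.818·43.669 ≈ 26.05 ⇒ 26.
O₃: 0.0235 lies in 0.0000–0.0389, so I_lo=0, I_hi=50, C_lo=0.0000, C_hi=0.0389.
(50−0)/(0.0389−0.0000) × (0.0235−0.0000) + 0 = 50/0.0389 × 0.0235 + 0 ≈ 30.21 → 30.
SO₂: 830.52 ∈ [633.73, 986.48] ↔ index [151, 200].
151 + (830.52−633.73)·(200−151)/(986.48−633.73) = 151 + 196.79·49/352.75 ≈ 178.34, so AQI = 178.
CO: 23.40 lies in 16.29–28.99, so I_lo=101, I_hi=150, C_lo=16.29, C_hi=28.99.
(150−101)/(28.99−16.29) × (23.40−16.29) + 101 = 49/12.70 × 7.11 + 101 ≈ 128.43 → 128.
Sub-indices: PM2.5→26, O₃→30, SO₂→178, CO→128. Ranked high→low: 178, 128, 30, 26. Second-highest sub-index = 128.

128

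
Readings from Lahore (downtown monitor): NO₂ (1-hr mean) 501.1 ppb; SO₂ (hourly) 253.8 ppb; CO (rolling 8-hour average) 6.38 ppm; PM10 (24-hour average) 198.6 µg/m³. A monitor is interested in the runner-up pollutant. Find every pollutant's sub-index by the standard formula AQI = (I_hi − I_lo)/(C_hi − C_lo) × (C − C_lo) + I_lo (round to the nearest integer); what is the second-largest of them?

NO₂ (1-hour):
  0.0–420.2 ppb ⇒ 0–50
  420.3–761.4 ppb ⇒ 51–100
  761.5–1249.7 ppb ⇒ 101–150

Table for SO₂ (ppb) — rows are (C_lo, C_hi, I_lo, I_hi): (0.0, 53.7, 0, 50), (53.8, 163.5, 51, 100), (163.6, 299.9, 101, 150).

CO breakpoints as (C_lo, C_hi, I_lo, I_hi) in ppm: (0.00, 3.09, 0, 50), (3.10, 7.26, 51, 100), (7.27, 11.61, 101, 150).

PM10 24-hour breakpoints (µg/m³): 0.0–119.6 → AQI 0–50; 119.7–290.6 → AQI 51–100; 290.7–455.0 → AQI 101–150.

NO₂: 501.1 lies in 420.3–761.4, so I_lo=51, I_hi=100, C_lo=420.3, C_hi=761.4.
(100−51)/(761.4−420.3) × (501.1−420.3) + 51 = 49/341.1 × 80.8 + 51 ≈ 62.61 → 63.
SO₂: 253.8 lies in 163.6–299.9, so I_lo=101, I_hi=150, C_lo=163.6, C_hi=299.9.
(150−101)/(299.9−163.6) × (253.8−163.6) + 101 = 49/136.3 × 90.2 + 101 ≈ 133.43 → 133.
CO: 6.38 ∈ [3.10, 7.26] ↔ index [51, 100].
51 + (6.38−3.10)·(100−51)/(7.26−3.10) = 51 + 3.28·49/4.16 ≈ 89.63, so AQI = 90.
PM10: row 119.7–290.6 (AQI 51–100). (100−51)·(198.6−119.7)/(290.6−119.7) + 51 = 49·78.9/170.9 + 51 ≈ 73.62 → 74.
Sub-indices: NO₂→63, SO₂→133, CO→90, PM10→74. Ranked high→low: 133, 90, 74, 63. Second-highest sub-index = 90.

90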